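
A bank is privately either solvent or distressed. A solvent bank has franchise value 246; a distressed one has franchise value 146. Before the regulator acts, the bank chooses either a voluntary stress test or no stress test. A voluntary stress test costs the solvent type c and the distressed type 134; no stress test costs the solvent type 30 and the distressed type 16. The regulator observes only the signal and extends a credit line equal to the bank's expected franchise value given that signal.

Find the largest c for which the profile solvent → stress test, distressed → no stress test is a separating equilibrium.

Under separation: stress test → solvent (pays 246); no stress test → distressed (pays 146).
Distressed: 146 − 16 = 130 ≥ 246 − 134 = 112. Holds regardless of c. ✓
Solvent: 246 − c ≥ 146 − 30, so c ≤ 246 − 116 = 130.

130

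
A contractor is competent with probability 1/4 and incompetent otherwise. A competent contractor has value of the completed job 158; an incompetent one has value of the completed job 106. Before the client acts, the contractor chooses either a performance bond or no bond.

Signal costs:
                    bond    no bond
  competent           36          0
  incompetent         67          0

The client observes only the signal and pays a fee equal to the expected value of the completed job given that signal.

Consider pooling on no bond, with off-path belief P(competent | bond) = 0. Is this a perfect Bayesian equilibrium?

Yes

At the pooled signal (no bond) the client holds the prior 1/4 and pays 1/4·158 + 3/4·106 = 119. Off-path (bond) belief 0 gives 0·158 + 1·106 = 106.
Competent: no bond gives 119 − 0 = 119; bond gives 106 − 36 = 70. Stays. ✓
Incompetent: no bond gives 119 − 0 = 119; bond gives 106 − 67 = 39. Stays. ✓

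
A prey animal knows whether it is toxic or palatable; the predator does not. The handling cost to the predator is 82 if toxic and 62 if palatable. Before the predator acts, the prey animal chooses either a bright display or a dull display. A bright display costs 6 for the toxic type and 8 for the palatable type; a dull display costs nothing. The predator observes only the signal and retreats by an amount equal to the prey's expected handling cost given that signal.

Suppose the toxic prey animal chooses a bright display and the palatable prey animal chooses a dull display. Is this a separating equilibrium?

No

If types separate, bright display earns payment 82 and dull display earns 62.
Toxic: bright display gives 82 − 6 = 76; dull display gives 62 − 0 = 62. No deviation. ✓
Palatable: dull display gives 62 − 0 = 62; bright display gives 82 − 8 = 74. Would deviate. ✗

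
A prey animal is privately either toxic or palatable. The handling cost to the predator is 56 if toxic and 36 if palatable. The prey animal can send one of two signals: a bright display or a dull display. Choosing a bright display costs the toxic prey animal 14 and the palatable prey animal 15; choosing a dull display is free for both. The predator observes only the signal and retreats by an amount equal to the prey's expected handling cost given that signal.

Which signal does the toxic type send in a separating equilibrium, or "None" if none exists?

Try toxic → bright display, palatable → dull display:
  Under separation the predator infers type exactly: bright display → toxic (pays 56), dull display → palatable (pays 36).
  Toxic: bright display gives 56 − 14 = 42; dull display gives 36 − 0 = 36. No deviation. ✓
  Palatable: dull display gives 36 − 0 = 36; bright display gives 56 − 15 = 41. Would deviate. ✗
Try toxic → dull display, palatable → bright display:
  Under separation the predator infers type exactly: dull display → toxic (pays 56), bright display → palatable (pays 36).
  Toxic: dull display gives 56 − 0 = 56; bright display gives 36 − 14 = 22. No deviation. ✓
  Palatable: bright display gives 36 − 15 = 21; dull display gives 56 − 0 = 56. Would deviate. ✗
Neither assignment is incentive-compatible.

None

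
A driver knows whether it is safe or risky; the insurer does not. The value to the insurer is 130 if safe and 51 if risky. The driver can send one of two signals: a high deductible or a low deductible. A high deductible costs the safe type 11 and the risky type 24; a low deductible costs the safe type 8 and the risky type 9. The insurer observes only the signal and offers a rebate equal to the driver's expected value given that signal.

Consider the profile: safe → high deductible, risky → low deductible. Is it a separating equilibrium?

Under separation the insurer infers type exactly: high deductible → safe (pays 130), low deductible → risky (pays 51).
Safe: high deductible gives 130 − 11 = 119; low deductible gives 51 − 8 = 43. No deviation. ✓
Risky: low deductible gives 51 − 9 = 42; high deductible gives 130 − 24 = 106. Would deviate. ✗

No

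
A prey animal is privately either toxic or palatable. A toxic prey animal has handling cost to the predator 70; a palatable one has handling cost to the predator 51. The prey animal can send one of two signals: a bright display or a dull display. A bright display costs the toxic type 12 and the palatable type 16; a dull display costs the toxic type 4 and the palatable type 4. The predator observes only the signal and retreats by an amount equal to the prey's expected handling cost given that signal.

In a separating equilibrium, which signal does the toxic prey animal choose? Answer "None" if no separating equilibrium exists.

None

Try toxic → bright display, palatable → dull display:
  If types separate, bright display earns payment 70 and dull display earns 51.
  Toxic: bright display gives 70 − 12 = 58; dull display gives 51 − 4 = 47. No deviation. ✓
  Palatable: dull display gives 51 − 4 = 47; bright display gives 70 − 16 = 54. Would deviate. ✗
Try toxic → dull display, palatable → bright display:
  If types separate, dull display earns payment 70 and bright display earns 51.
  Toxic: dull display gives 70 − 4 = 66; bright display gives 51 − 12 = 39. No deviation. ✓
  Palatable: bright display gives 51 − 16 = 35; dull display gives 70 − 4 = 66. Would deviate. ✗
Neither assignment is incentive-compatible.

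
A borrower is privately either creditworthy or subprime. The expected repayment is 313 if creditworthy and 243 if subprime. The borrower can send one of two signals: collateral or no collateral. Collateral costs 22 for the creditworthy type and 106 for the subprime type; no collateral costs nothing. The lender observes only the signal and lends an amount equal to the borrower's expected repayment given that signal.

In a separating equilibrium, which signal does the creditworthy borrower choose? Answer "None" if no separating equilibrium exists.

collateral

Try creditworthy → collateral, subprime → no collateral:
  If types separate, collateral earns payment 313 and no collateral earns 243.
  Creditworthy: collateral gives 313 − 22 = 291; no collateral gives 243 − 0 = 243. No deviation. ✓
  Subprime: no collateral gives 243 − 0 = 243; collateral gives 313 − 106 = 207. No deviation. ✓
Both hold — the creditworthy type sends collateral.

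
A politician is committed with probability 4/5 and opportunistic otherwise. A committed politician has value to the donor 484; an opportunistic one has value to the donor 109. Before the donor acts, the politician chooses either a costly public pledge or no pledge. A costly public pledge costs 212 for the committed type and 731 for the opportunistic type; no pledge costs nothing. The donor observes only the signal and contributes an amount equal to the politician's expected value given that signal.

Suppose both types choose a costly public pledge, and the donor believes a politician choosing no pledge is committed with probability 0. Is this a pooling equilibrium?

No

At the pooled signal (pledge) the donor holds the prior 4/5 and pays 4/5·484 + 1/5·109 = 409. Off-path (no pledge) belief 0 gives 0·484 + 1·109 = 109.
Committed: pledge gives 409 − 212 = 197; no pledge gives 109 − 0 = 109. Stays. ✓
Opportunistic: pledge gives 409 − 731 = -322; no pledge gives 109 − 0 = 109. Deviates. ✗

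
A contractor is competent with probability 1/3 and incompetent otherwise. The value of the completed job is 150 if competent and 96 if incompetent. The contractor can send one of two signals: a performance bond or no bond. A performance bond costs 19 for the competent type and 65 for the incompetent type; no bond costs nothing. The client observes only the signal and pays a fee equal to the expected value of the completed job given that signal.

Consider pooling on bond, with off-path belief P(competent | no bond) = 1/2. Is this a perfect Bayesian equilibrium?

On the equilibrium path (bond) the client holds the prior 1/3 and pays 1/3·150 + 2/3·96 = 114. Off-path (no bond) belief 1/2 gives 1/2·150 + 1/2·96 = 123.
Competent: bond gives 114 − 19 = 95; no bond gives 123 − 0 = 123. Deviates. ✗
Incompetent: bond gives 114 − 65 = 49; no bond gives 123 − 0 = 123. Deviates. ✗

No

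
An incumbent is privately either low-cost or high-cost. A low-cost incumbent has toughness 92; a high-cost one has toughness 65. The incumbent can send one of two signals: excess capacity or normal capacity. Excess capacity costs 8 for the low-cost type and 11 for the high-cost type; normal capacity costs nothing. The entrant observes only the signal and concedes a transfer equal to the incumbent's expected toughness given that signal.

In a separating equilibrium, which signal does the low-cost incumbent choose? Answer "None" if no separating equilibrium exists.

None

Try low-cost → excess capacity, high-cost → normal capacity:
  Under separation the entrant infers type exactly: excess capacity → low-cost (pays 92), normal capacity → high-cost (pays 65).
  Low-cost: excess capacity gives 92 − 8 = 84; normal capacity gives 65 − 0 = 65. No deviation. ✓
  High-cost: normal capacity gives 65 − 0 = 65; excess capacity gives 92 − 11 = 81. Would deviate. ✗
Try low-cost → normal capacity, high-cost → excess capacity:
  Under separation the entrant infers type exactly: normal capacity → low-cost (pays 92), excess capacity → high-cost (pays 65).
  Low-cost: normal capacity gives 92 − 0 = 92; excess capacity gives 65 − 8 = 57. No deviation. ✓
  High-cost: excess capacity gives 65 − 11 = 54; normal capacity gives 92 − 0 = 92. Would deviate. ✗
Neither assignment is incentive-compatible.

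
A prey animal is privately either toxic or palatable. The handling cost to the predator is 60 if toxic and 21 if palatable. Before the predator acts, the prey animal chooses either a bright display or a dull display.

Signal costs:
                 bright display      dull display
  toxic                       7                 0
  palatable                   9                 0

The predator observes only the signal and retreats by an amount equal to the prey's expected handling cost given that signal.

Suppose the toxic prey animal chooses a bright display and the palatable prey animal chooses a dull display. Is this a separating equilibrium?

Under separation the predator infers type exactly: bright display → toxic (pays 60), dull display → palatable (pays 21).
Toxic: bright display gives 60 − 7 = 53; dull display gives 21 − 0 = 21. No deviation. ✓
Palatable: dull display gives 21 − 0 = 21; bright display gives 60 − 9 = 51. Would deviate. ✗

No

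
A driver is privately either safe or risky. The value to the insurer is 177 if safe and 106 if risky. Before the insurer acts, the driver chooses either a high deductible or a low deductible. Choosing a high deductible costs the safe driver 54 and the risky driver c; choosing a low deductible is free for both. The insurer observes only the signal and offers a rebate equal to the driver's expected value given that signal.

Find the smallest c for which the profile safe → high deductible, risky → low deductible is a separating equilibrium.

71

Under separation: high deductible → safe (pays 177); low deductible → risky (pays 106).
Safe: 177 − 54 = 123 ≥ 106 − 0 = 106. Holds regardless of c. ✓
Risky: 106 − 0 ≥ 177 − c, so c ≥ 177 − 106 = 71.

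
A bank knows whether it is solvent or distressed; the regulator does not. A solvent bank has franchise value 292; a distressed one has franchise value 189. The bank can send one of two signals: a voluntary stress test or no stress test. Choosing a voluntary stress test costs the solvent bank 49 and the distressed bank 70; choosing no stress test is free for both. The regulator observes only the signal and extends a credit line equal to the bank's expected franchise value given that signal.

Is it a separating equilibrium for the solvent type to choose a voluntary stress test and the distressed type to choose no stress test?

No

If types separate, stress test earns payment 292 and no stress test earns 189.
Solvent: stress test gives 292 − 49 = 243; no stress test gives 189 − 0 = 189. No deviation. ✓
Distressed: no stress test gives 189 − 0 = 189; stress test gives 292 − 70 = 222. Would deviate. ✗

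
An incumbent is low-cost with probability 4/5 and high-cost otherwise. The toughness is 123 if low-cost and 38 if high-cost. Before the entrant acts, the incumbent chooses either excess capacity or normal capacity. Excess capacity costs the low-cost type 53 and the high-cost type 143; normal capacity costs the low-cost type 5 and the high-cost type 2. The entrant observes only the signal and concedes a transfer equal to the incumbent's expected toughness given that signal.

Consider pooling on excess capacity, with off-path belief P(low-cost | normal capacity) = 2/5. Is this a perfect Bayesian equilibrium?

At the pooled signal (excess capacity) the entrant holds the prior 4/5 and pays 4/5·123 + 1/5·38 = 106. Off-path (normal capacity) belief 2/5 gives 2/5·123 + 3/5·38 = 72.
Low-cost: excess capacity gives 106 − 53 = 53; normal capacity gives 72 − 5 = 67. Deviates. ✗
High-cost: excess capacity gives 106 − 143 = -37; normal capacity gives 72 − 2 = 70. Deviates. ✗

No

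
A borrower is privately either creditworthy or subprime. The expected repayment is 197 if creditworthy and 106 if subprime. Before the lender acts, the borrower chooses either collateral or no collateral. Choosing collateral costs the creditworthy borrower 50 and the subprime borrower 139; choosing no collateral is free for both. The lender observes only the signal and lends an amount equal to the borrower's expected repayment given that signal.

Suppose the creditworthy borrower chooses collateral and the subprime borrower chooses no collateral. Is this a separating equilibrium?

Under separation the lender infers type exactly: collateral → creditworthy (pays 197), no collateral → subprime (pays 106).
Creditworthy: collateral gives 197 − 50 = 147; no collateral gives 106 − 0 = 106. No deviation. ✓
Subprime: no collateral gives 106 − 0 = 106; collateral gives 197 − 139 = 58. No deviation. ✓
Neither type gains from mimicking the other.

Yes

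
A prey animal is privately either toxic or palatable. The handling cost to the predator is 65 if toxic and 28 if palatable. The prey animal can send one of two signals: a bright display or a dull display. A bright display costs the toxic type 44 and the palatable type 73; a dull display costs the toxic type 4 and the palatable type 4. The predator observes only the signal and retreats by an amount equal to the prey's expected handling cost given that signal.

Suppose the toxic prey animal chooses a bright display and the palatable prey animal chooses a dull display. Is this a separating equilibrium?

No

Under separation the predator infers type exactly: bright display → toxic (pays 65), dull display → palatable (pays 28).
Toxic: bright display gives 65 − 44 = 21; dull display gives 28 − 4 = 24. Would deviate. ✗
Palatable: dull display gives 28 − 4 = 24; bright display gives 65 − 73 = -8. No deviation. ✓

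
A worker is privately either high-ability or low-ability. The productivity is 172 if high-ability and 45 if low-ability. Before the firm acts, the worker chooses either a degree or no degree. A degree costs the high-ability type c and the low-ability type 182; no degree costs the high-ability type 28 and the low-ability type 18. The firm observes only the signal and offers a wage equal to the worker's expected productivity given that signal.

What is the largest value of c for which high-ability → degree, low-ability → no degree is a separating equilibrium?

Under separation: degree → high-ability (pays 172); no degree → low-ability (pays 45).
Low-ability: 45 − 18 = 27 ≥ 172 − 182 = -10. Holds regardless of c. ✓
High-ability: 172 − c ≥ 45 − 28, so c ≤ 172 − 17 = 155.

155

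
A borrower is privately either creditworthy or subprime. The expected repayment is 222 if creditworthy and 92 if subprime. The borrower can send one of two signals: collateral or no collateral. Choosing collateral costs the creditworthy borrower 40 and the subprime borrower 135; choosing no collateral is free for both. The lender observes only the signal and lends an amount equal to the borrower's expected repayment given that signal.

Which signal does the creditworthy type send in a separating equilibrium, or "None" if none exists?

collateral

Try creditworthy → collateral, subprime → no collateral:
  If types separate, collateral earns payment 222 and no collateral earns 92.
  Creditworthy: collateral gives 222 − 40 = 182; no collateral gives 92 − 0 = 92. No deviation. ✓
  Subprime: no collateral gives 92 − 0 = 92; collateral gives 222 − 135 = 87. No deviation. ✓
Both hold — the creditworthy type sends collateral.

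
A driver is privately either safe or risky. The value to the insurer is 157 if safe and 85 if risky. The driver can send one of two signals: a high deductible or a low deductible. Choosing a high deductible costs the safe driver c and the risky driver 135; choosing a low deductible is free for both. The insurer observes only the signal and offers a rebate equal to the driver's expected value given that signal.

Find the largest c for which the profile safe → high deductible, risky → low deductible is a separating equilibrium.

Under separation: high deductible → safe (pays 157); low deductible → risky (pays 85).
Risky: 85 − 0 = 85 ≥ 157 − 135 = 22. Holds regardless of c. ✓
Safe: 157 − c ≥ 85 − 0, so c ≤ 157 − 85 = 72.

72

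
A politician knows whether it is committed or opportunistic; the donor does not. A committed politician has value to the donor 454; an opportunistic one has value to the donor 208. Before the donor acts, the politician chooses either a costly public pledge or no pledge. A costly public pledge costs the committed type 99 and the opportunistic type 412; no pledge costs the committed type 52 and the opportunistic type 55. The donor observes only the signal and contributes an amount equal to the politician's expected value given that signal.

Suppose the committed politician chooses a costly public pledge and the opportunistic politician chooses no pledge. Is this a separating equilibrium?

Under separation the donor infers type exactly: pledge → committed (pays 454), no pledge → opportunistic (pays 208).
Committed: pledge gives 454 − 99 = 355; no pledge gives 208 − 52 = 156. No deviation. ✓
Opportunistic: no pledge gives 208 − 55 = 153; pledge gives 454 − 412 = 42. No deviation. ✓
Both incentive constraints hold.

Yes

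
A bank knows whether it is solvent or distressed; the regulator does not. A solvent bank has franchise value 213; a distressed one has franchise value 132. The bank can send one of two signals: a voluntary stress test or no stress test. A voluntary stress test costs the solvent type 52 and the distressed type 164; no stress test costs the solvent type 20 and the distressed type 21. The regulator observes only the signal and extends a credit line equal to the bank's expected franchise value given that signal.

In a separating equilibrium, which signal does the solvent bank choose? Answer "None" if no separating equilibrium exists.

Try solvent → stress test, distressed → no stress test:
  If types separate, stress test earns payment 213 and no stress test earns 132.
  Solvent: stress test gives 213 − 52 = 161; no stress test gives 132 − 20 = 112. No deviation. ✓
  Distressed: no stress test gives 132 − 21 = 111; stress test gives 213 − 164 = 49. No deviation. ✓
Both hold — the solvent type sends stress test.

stress test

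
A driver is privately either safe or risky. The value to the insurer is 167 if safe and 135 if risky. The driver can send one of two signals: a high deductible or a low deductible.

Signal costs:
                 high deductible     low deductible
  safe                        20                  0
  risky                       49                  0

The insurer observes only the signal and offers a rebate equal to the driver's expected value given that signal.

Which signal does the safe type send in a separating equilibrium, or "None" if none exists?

high deductible

Try safe → high deductible, risky → low deductible:
  If types separate, high deductible earns payment 167 and low deductible earns 135.
  Safe: high deductible gives 167 − 20 = 147; low deductible gives 135 − 0 = 135. No deviation. ✓
  Risky: low deductible gives 135 − 0 = 135; high deductible gives 167 − 49 = 118. No deviation. ✓
Both hold — the safe type sends high deductible.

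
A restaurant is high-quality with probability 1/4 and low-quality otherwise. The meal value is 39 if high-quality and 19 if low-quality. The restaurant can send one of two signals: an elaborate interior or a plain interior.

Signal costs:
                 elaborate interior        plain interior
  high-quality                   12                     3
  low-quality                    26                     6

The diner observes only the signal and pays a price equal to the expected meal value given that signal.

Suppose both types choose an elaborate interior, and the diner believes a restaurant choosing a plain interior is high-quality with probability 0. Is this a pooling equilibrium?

At the pooled signal (elaborate interior) the diner holds the prior 1/4 and pays 1/4·39 + 3/4·19 = 24. Off-path (plain interior) belief 0 gives 0·39 + 1·19 = 19.
High-quality: elaborate interior gives 24 − 12 = 12; plain interior gives 19 − 3 = 16. Deviates. ✗
Low-quality: elaborate interior gives 24 − 26 = -2; plain interior gives 19 − 6 = 13. Deviates. ✗

No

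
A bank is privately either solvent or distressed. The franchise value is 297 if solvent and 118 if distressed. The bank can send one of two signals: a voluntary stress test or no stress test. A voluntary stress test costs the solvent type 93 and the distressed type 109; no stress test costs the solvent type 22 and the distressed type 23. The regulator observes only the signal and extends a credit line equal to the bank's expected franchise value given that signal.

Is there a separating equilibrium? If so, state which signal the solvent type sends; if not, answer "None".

None

Try solvent → stress test, distressed → no stress test:
  If types separate, stress test earns payment 297 and no stress test earns 118.
  Solvent: stress test gives 297 − 93 = 204; no stress test gives 118 − 22 = 96. No deviation. ✓
  Distressed: no stress test gives 118 − 23 = 95; stress test gives 297 − 109 = 188. Would deviate. ✗
Try solvent → no stress test, distressed → stress test:
  If types separate, no stress test earns payment 297 and stress test earns 118.
  Solvent: no stress test gives 297 − 22 = 275; stress test gives 118 − 93 = 25. No deviation. ✓
  Distressed: stress test gives 118 − 109 = 9; no stress test gives 297 − 23 = 274. Would deviate. ✗
Neither assignment is incentive-compatible.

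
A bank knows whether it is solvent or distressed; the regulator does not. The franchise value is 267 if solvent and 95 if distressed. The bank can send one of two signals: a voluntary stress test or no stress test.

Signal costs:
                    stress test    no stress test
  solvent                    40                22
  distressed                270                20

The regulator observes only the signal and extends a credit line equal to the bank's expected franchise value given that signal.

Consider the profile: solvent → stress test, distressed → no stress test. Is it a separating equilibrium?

Yes

If types separate, stress test earns payment 267 and no stress test earns 95.
Solvent: stress test gives 267 − 40 = 227; no stress test gives 95 − 22 = 73. No deviation. ✓
Distressed: no stress test gives 95 − 20 = 75; stress test gives 267 − 270 = -3. No deviation. ✓
Neither type gains from mimicking the other.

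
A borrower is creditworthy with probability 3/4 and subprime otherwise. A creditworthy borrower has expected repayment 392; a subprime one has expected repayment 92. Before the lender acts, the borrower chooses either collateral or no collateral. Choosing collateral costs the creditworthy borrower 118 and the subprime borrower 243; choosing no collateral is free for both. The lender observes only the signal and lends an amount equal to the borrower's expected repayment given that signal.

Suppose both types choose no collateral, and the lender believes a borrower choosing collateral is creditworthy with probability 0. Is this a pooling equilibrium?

Yes

On the equilibrium path (no collateral) the lender holds the prior 3/4 and pays 3/4·392 + 1/4·92 = 317. Off-path (collateral) belief 0 gives 0·392 + 1·92 = 92.
Creditworthy: no collateral gives 317 − 0 = 317; collateral gives 92 − 118 = -26. Stays. ✓
Subprime: no collateral gives 317 − 0 = 317; collateral gives 92 − 243 = -151. Stays. ✓
Beliefs are Bayes-consistent on-path and both types best-respond.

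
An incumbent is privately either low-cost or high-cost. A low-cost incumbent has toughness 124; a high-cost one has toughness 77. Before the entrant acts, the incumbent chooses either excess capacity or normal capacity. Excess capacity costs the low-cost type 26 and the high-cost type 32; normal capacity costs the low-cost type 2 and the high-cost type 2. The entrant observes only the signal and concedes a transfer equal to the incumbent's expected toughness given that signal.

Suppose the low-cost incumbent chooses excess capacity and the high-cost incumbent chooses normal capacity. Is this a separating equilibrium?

If types separate, excess capacity earns payment 124 and normal capacity earns 77.
Low-cost: excess capacity gives 124 − 26 = 98; normal capacity gives 77 − 2 = 75. No deviation. ✓
High-cost: normal capacity gives 77 − 2 = 75; excess capacity gives 124 − 32 = 92. Would deviate. ✗

No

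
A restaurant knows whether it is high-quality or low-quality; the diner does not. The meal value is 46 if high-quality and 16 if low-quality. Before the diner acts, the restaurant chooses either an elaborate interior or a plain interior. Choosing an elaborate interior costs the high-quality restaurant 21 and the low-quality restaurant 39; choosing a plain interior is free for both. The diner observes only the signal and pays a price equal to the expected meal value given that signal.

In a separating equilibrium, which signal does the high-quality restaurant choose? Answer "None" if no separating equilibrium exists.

Try high-quality → elaborate interior, low-quality → plain interior:
  If types separate, elaborate interior earns payment 46 and plain interior earns 16.
  High-quality: elaborate interior gives 46 − 21 = 25; plain interior gives 16 − 0 = 16. No deviation. ✓
  Low-quality: plain interior gives 16 − 0 = 16; elaborate interior gives 46 − 39 = 7. No deviation. ✓
Both hold — the high-quality type sends elaborate interior.

elaborate interior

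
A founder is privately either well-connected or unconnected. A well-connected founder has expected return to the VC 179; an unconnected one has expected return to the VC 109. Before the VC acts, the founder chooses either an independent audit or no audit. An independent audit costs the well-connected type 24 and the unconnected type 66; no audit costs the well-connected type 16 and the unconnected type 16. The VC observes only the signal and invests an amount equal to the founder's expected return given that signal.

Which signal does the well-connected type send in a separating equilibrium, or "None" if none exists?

Try well-connected → audit, unconnected → no audit:
  Under separation the VC infers type exactly: audit → well-connected (pays 179), no audit → unconnected (pays 109).
  Well-connected: audit gives 179 − 24 = 155; no audit gives 109 − 16 = 93. No deviation. ✓
  Unconnected: no audit gives 109 − 16 = 93; audit gives 179 − 66 = 113. Would deviate. ✗
Try well-connected → no audit, unconnected → audit:
  Under separation the VC infers type exactly: no audit → well-connected (pays 179), audit → unconnected (pays 109).
  Well-connected: no audit gives 179 − 16 = 163; audit gives 109 − 24 = 85. No deviation. ✓
  Unconnected: audit gives 109 − 66 = 43; no audit gives 179 − 16 = 163. Would deviate. ✗
Neither assignment is incentive-compatible.

None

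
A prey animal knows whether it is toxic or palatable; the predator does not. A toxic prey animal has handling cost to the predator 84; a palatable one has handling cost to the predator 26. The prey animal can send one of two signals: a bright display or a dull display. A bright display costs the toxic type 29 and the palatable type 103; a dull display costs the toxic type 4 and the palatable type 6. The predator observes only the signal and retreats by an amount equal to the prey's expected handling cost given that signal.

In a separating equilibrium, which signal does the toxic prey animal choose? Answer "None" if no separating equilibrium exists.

Try toxic → bright display, palatable → dull display:
  If types separate, bright display earns payment 84 and dull display earns 26.
  Toxic: bright display gives 84 − 29 = 55; dull display gives 26 − 4 = 22. No deviation. ✓
  Palatable: dull display gives 26 − 6 = 20; bright display gives 84 − 103 = -19. No deviation. ✓
Both hold — the toxic type sends bright display.

bright display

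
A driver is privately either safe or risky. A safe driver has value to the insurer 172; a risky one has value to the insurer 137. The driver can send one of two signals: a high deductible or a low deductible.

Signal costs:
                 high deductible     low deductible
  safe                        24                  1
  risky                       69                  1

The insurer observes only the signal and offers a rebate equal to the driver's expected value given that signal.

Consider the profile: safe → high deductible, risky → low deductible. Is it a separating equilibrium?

Yes

Under separation the insurer infers type exactly: high deductible → safe (pays 172), low deductible → risky (pays 137).
Safe: high deductible gives 172 − 24 = 148; low deductible gives 137 − 1 = 136. No deviation. ✓
Risky: low deductible gives 137 − 1 = 136; high deductible gives 172 − 69 = 103. No deviation. ✓
Neither type gains from mimicking the other.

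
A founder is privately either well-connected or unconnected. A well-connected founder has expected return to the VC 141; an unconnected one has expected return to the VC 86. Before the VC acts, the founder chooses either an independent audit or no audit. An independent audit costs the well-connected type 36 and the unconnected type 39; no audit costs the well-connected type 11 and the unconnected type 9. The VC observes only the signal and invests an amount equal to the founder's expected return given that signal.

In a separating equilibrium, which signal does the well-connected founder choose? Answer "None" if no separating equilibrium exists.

None

Try well-connected → audit, unconnected → no audit:
  If types separate, audit earns payment 141 and no audit earns 86.
  Well-connected: audit gives 141 − 36 = 105; no audit gives 86 − 11 = 75. No deviation. ✓
  Unconnected: no audit gives 86 − 9 = 77; audit gives 141 − 39 = 102. Would deviate. ✗
Try well-connected → no audit, unconnected → audit:
  If types separate, no audit earns payment 141 and audit earns 86.
  Well-connected: no audit gives 141 − 11 = 130; audit gives 86 − 36 = 50. No deviation. ✓
  Unconnected: audit gives 86 − 39 = 47; no audit gives 141 − 9 = 132. Would deviate. ✗
Neither assignment is incentive-compatible.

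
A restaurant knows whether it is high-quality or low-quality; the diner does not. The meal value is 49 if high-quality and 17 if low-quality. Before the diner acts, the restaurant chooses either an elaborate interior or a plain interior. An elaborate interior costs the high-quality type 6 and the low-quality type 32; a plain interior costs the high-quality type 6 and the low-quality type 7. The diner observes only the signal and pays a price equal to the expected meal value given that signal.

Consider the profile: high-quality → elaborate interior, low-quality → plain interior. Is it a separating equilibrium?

No

If types separate, elaborate interior earns payment 49 and plain interior earns 17.
High-quality: elaborate interior gives 49 − 6 = 43; plain interior gives 17 − 6 = 11. No deviation. ✓
Low-quality: plain interior gives 17 − 7 = 10; elaborate interior gives 49 − 32 = 17. Would deviate. ✗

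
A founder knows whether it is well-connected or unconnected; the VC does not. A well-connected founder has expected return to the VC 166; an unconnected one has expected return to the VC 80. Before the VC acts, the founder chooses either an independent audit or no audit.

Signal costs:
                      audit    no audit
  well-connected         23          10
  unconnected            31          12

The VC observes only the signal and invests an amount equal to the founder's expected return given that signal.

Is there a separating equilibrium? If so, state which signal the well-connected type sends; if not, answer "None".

Try well-connected → audit, unconnected → no audit:
  If types separate, audit earns payment 166 and no audit earns 80.
  Well-connected: audit gives 166 − 23 = 143; no audit gives 80 − 10 = 70. No deviation. ✓
  Unconnected: no audit gives 80 − 12 = 68; audit gives 166 − 31 = 135. Would deviate. ✗
Try well-connected → no audit, unconnected → audit:
  If types separate, no audit earns payment 166 and audit earns 80.
  Well-connected: no audit gives 166 − 10 = 156; audit gives 80 − 23 = 57. No deviation. ✓
  Unconnected: audit gives 80 − 31 = 49; no audit gives 166 − 12 = 154. Would deviate. ✗
Neither assignment is incentive-compatible.

None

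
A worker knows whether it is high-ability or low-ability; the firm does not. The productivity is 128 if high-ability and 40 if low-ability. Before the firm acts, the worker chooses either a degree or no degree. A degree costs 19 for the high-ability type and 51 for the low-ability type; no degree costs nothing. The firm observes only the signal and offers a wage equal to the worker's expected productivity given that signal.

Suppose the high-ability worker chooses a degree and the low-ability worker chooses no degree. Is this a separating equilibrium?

No

Under separation the firm infers type exactly: degree → high-ability (pays 128), no degree → low-ability (pays 40).
High-ability: degree gives 128 − 19 = 109; no degree gives 40 − 0 = 40. No deviation. ✓
Low-ability: no degree gives 40 − 0 = 40; degree gives 128 − 51 = 77. Would deviate. ✗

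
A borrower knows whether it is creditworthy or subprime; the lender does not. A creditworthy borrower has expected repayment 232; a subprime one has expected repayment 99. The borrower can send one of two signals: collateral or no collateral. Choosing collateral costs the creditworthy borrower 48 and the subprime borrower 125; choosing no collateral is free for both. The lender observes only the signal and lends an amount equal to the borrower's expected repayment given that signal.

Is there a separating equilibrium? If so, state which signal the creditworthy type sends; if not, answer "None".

Try creditworthy → collateral, subprime → no collateral:
  Under separation the lender infers type exactly: collateral → creditworthy (pays 232), no collateral → subprime (pays 99).
  Creditworthy: collateral gives 232 − 48 = 184; no collateral gives 99 − 0 = 99. No deviation. ✓
  Subprime: no collateral gives 99 − 0 = 99; collateral gives 232 − 125 = 107. Would deviate. ✗
Try creditworthy → no collateral, subprime → collateral:
  Under separation the lender infers type exactly: no collateral → creditworthy (pays 232), collateral → subprime (pays 99).
  Creditworthy: no collateral gives 232 − 0 = 232; collateral gives 99 − 48 = 51. No deviation. ✓
  Subprime: collateral gives 99 − 125 = -26; no collateral gives 232 − 0 = 232. Would deviate. ✗
Neither assignment is incentive-compatible.

None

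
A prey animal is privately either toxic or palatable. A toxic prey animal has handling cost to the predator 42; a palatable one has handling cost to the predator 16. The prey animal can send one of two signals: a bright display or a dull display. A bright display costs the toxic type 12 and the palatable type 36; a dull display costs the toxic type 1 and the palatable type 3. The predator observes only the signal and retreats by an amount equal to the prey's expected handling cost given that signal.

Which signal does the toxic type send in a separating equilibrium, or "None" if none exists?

bright display

Try toxic → bright display, palatable → dull display:
  If types separate, bright display earns payment 42 and dull display earns 16.
  Toxic: bright display gives 42 − 12 = 30; dull display gives 16 − 1 = 15. No deviation. ✓
  Palatable: dull display gives 16 − 3 = 13; bright display gives 42 − 36 = 6. No deviation. ✓
Both hold — the toxic type sends bright display.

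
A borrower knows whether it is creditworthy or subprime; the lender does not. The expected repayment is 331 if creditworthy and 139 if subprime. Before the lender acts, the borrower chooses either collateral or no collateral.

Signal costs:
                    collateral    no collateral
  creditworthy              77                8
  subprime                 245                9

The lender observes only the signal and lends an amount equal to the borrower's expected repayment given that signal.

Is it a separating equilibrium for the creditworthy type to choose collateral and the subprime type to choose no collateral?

If types separate, collateral earns payment 331 and no collateral earns 139.
Creditworthy: collateral gives 331 − 77 = 254; no collateral gives 139 − 8 = 131. No deviation. ✓
Subprime: no collateral gives 139 − 9 = 130; collateral gives 331 − 245 = 86. No deviation. ✓
Neither type gains from mimicking the other.

Yes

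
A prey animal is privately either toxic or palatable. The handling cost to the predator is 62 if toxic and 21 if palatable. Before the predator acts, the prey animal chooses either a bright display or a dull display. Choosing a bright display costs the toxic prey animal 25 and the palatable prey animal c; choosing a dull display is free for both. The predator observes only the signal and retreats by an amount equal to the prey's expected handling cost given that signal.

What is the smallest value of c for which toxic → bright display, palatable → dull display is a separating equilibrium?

Under separation: bright display → toxic (pays 62); dull display → palatable (pays 21).
Toxic: 62 − 25 = 37 ≥ 21 − 0 = 21. Holds regardless of c. ✓
Palatable: 21 − 0 ≥ 62 − c, so c ≥ 62 − 21 = 41.

41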